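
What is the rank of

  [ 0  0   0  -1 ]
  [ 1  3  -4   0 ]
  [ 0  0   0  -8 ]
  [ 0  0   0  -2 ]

rank = 2

ρ1 <=> ρ2
  [ 1  3  -4   0 ]
  [ 0  0   0  -1 ]
  [ 0  0   0  -8 ]
  [ 0  0   0  -2 ]
ρ2 ← -1·ρ2
  [ 1  3  -4   0 ]
  [ 0  0   0   1 ]
  [ 0  0   0  -8 ]
  [ 0  0   0  -2 ]
ρ3 ← ρ3 + 8·ρ2
  [ 1  3  -4   0 ]
  [ 0  0   0   1 ]
  [ 0  0   0   0 ]
  [ 0  0   0  -2 ]
ρ4 ← ρ4 + 2·ρ2
  [ 1  3  -4  0 ]
  [ 0  0   0  1 ]
  [ 0  0   0  0 ]
  [ 0  0   0  0 ]
The reduced form has 2 nonzero rows.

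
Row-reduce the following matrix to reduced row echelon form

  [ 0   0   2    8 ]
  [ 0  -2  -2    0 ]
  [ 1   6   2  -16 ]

[[1, 0, 0, 0], [0, 1, 0, -4], [0, 0, 1, 4]]

ρ1 ↔ ρ3
ρ2 := -1/2·ρ2
ρ3 := 1/2·ρ3
ρ2 := ρ2 − ρ3
ρ1 := ρ1 − 2·ρ3
ρ1 := ρ1 − 6·ρ2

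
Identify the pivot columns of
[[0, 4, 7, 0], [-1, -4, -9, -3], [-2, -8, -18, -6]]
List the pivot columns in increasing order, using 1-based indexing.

R1 <-> R2
  [ -1  -4   -9  -3 ]
  [  0   4    7   0 ]
  [ -2  -8  -18  -6 ]
R1 ← -1·R1
  [  1   4    9   3 ]
  [  0   4    7   0 ]
  [ -2  -8  -18  -6 ]
R3 ← R3 + 2·R1
  [ 1  4  9  3 ]
  [ 0  4  7  0 ]
  [ 0  0  0  0 ]
R2 ← 1/4·R2
  [ 1  4    9  3 ]
  [ 0  1  7/4  0 ]
  [ 0  0    0  0 ]
R1 ← R1 − 4·R2
  [ 1  0    2  3 ]
  [ 0  1  7/4  0 ]
  [ 0  0    0  0 ]
Pivot columns are the columns containing a leading 1.

1, 2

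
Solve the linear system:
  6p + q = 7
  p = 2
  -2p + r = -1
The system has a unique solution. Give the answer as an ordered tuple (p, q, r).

Form the augmented matrix and row-reduce:
  [  6  1  0  |   7 ]
  [  1  0  0  |   2 ]
  [ -2  0  1  |  -1 ]
Multiply ρ1 by 1/6.
  [  1  1/6  0  |  7/6 ]
  [  1    0  0  |    2 ]
  [ -2    0  1  |   -1 ]
Subtract ρ1 from ρ2.
  [  1   1/6  0  |  7/6 ]
  [  0  -1/6  0  |  5/6 ]
  [ -2     0  1  |   -1 ]
Add 2 times ρ1 to ρ3.
  [ 1   1/6  0  |  7/6 ]
  [ 0  -1/6  0  |  5/6 ]
  [ 0   1/3  1  |  4/3 ]
Multiply ρ2 by -6.
  [ 1  1/6  0  |  7/6 ]
  [ 0    1  0  |   -5 ]
  [ 0  1/3  1  |  4/3 ]
Subtract 1/3 times ρ2 from ρ3.
  [ 1  1/6  0  |  7/6 ]
  [ 0    1  0  |   -5 ]
  [ 0    0  1  |    3 ]
Subtract 1/6 times ρ2 from ρ1.
  [ 1  0  0  |   2 ]
  [ 0  1  0  |  -5 ]
  [ 0  0  1  |   3 ]
Reading off the last column: p = 2, q = -5, r = 3.

(2, -5, 3)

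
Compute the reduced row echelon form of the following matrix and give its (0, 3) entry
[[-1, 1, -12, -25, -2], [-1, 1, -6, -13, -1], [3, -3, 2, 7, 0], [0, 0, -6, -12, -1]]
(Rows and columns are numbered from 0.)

R1 ← -1·R1
  [  1  -1  12   25   2 ]
  [ -1   1  -6  -13  -1 ]
  [  3  -3   2    7   0 ]
  [  0   0  -6  -12  -1 ]
R2 ← R2 + R1
  [ 1  -1  12   25   2 ]
  [ 0   0   6   12   1 ]
  [ 3  -3   2    7   0 ]
  [ 0   0  -6  -12  -1 ]
R3 ← R3 − 3·R1
  [ 1  -1   12   25   2 ]
  [ 0   0    6   12   1 ]
  [ 0   0  -34  -68  -6 ]
  [ 0   0   -6  -12  -1 ]
R2 ← 1/6·R2
  [ 1  -1   12   25    2 ]
  [ 0   0    1    2  1/6 ]
  [ 0   0  -34  -68   -6 ]
  [ 0   0   -6  -12   -1 ]
R3 ← R3 + 34·R2
  [ 1  -1  12   25     2 ]
  [ 0   0   1    2   1/6 ]
  [ 0   0   0    0  -1/3 ]
  [ 0   0  -6  -12    -1 ]
R4 ← R4 + 6·R2
  [ 1  -1  12  25     2 ]
  [ 0   0   1   2   1/6 ]
  [ 0   0   0   0  -1/3 ]
  [ 0   0   0   0     0 ]
R3 ← -3·R3
  [ 1  -1  12  25    2 ]
  [ 0   0   1   2  1/6 ]
  [ 0   0   0   0    1 ]
  [ 0   0   0   0    0 ]
R2 ← R2 − 1/6·R3
  [ 1  -1  12  25  2 ]
  [ 0   0   1   2  0 ]
  [ 0   0   0   0  1 ]
  [ 0   0   0   0  0 ]
R1 ← R1 − 2·R3
  [ 1  -1  12  25  0 ]
  [ 0   0   1   2  0 ]
  [ 0   0   0   0  1 ]
  [ 0   0   0   0  0 ]
R1 ← R1 − 12·R2
  [ 1  -1  0  1  0 ]
  [ 0   0  1  2  0 ]
  [ 0   0  0  0  1 ]
  [ 0   0  0  0  0 ]

1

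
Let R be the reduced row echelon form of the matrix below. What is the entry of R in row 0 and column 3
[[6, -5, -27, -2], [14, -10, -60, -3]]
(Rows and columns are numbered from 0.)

1/2

R1 → 1/6·R1
  [  1  -5/6  -9/2  -1/3 ]
  [ 14   -10   -60    -3 ]
R2 → R2 − 14·R1
  [ 1  -5/6  -9/2  -1/3 ]
  [ 0   5/3     3   5/3 ]
R2 → 3/5·R2
  [ 1  -5/6  -9/2  -1/3 ]
  [ 0     1   9/5     1 ]
R1 → R1 + 5/6·R2
  [ 1  0   -3  1/2 ]
  [ 0  1  9/5    1 ]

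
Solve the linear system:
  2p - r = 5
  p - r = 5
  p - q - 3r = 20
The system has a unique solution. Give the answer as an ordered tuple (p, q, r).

(0, -5, -5)

Form the augmented matrix and row-reduce:
  [ 2   0  -1  |   5 ]
  [ 1   0  -1  |   5 ]
  [ 1  -1  -3  |  20 ]
r1 := 1/2·r1
  [ 1   0  -1/2  |  5/2 ]
  [ 1   0    -1  |    5 ]
  [ 1  -1    -3  |   20 ]
r2 := r2 − r1
  [ 1   0  -1/2  |  5/2 ]
  [ 0   0  -1/2  |  5/2 ]
  [ 1  -1    -3  |   20 ]
r3 := r3 − r1
  [ 1   0  -1/2  |   5/2 ]
  [ 0   0  -1/2  |   5/2 ]
  [ 0  -1  -5/2  |  35/2 ]
r2 ↔ r3
  [ 1   0  -1/2  |   5/2 ]
  [ 0  -1  -5/2  |  35/2 ]
  [ 0   0  -1/2  |   5/2 ]
r2 := -1·r2
  [ 1  0  -1/2  |    5/2 ]
  [ 0  1   5/2  |  -35/2 ]
  [ 0  0  -1/2  |    5/2 ]
r3 := -2·r3
  [ 1  0  -1/2  |    5/2 ]
  [ 0  1   5/2  |  -35/2 ]
  [ 0  0     1  |     -5 ]
r2 := r2 − 5/2·r3
  [ 1  0  -1/2  |  5/2 ]
  [ 0  1     0  |   -5 ]
  [ 0  0     1  |   -5 ]
r1 := r1 + 1/2·r3
  [ 1  0  0  |   0 ]
  [ 0  1  0  |  -5 ]
  [ 0  0  1  |  -5 ]
Reading off the last column: p = 0, q = -5, r = -5.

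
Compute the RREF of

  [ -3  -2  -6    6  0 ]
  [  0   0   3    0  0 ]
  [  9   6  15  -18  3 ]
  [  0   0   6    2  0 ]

[[1, 2/3, 0, 0, 0], [0, 0, 1, 0, 0], [0, 0, 0, 1, 0], [0, 0, 0, 0, 1]]

ρ1 := -1/3·ρ1
  [ 1  2/3   2   -2  0 ]
  [ 0    0   3    0  0 ]
  [ 9    6  15  -18  3 ]
  [ 0    0   6    2  0 ]
ρ3 := ρ3 − 9·ρ1
  [ 1  2/3   2  -2  0 ]
  [ 0    0   3   0  0 ]
  [ 0    0  -3   0  3 ]
  [ 0    0   6   2  0 ]
ρ2 := 1/3·ρ2
  [ 1  2/3   2  -2  0 ]
  [ 0    0   1   0  0 ]
  [ 0    0  -3   0  3 ]
  [ 0    0   6   2  0 ]
ρ3 := ρ3 + 3·ρ2
  [ 1  2/3  2  -2  0 ]
  [ 0    0  1   0  0 ]
  [ 0    0  0   0  3 ]
  [ 0    0  6   2  0 ]
ρ4 := ρ4 − 6·ρ2
  [ 1  2/3  2  -2  0 ]
  [ 0    0  1   0  0 ]
  [ 0    0  0   0  3 ]
  [ 0    0  0   2  0 ]
ρ3 <-> ρ4
  [ 1  2/3  2  -2  0 ]
  [ 0    0  1   0  0 ]
  [ 0    0  0   2  0 ]
  [ 0    0  0   0  3 ]
ρ3 := 1/2·ρ3
  [ 1  2/3  2  -2  0 ]
  [ 0    0  1   0  0 ]
  [ 0    0  0   1  0 ]
  [ 0    0  0   0  3 ]
ρ4 := 1/3·ρ4
  [ 1  2/3  2  -2  0 ]
  [ 0    0  1   0  0 ]
  [ 0    0  0   1  0 ]
  [ 0    0  0   0  1 ]
ρ1 := ρ1 + 2·ρ3
  [ 1  2/3  2  0  0 ]
  [ 0    0  1  0  0 ]
  [ 0    0  0  1  0 ]
  [ 0    0  0  0  1 ]
ρ1 := ρ1 − 2·ρ2
  [ 1  2/3  0  0  0 ]
  [ 0    0  1  0  0 ]
  [ 0    0  0  1  0 ]
  [ 0    0  0  0  1 ]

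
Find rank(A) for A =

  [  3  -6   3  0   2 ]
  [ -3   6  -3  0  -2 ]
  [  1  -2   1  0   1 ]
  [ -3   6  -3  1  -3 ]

rank = 3

Multiply ρ1 by 1/3.
  [  1  -2   1  0  2/3 ]
  [ -3   6  -3  0   -2 ]
  [  1  -2   1  0    1 ]
  [ -3   6  -3  1   -3 ]
Add 3 times ρ1 to ρ2.
  [  1  -2   1  0  2/3 ]
  [  0   0   0  0    0 ]
  [  1  -2   1  0    1 ]
  [ -3   6  -3  1   -3 ]
Subtract ρ1 from ρ3.
  [  1  -2   1  0  2/3 ]
  [  0   0   0  0    0 ]
  [  0   0   0  0  1/3 ]
  [ -3   6  -3  1   -3 ]
Add 3 times ρ1 to ρ4.
  [ 1  -2  1  0  2/3 ]
  [ 0   0  0  0    0 ]
  [ 0   0  0  0  1/3 ]
  [ 0   0  0  1   -1 ]
Swap ρ2 and ρ4.
  [ 1  -2  1  0  2/3 ]
  [ 0   0  0  1   -1 ]
  [ 0   0  0  0  1/3 ]
  [ 0   0  0  0    0 ]
Multiply ρ3 by 3.
  [ 1  -2  1  0  2/3 ]
  [ 0   0  0  1   -1 ]
  [ 0   0  0  0    1 ]
  [ 0   0  0  0    0 ]
Add ρ3 to ρ2.
  [ 1  -2  1  0  2/3 ]
  [ 0   0  0  1    0 ]
  [ 0   0  0  0    1 ]
  [ 0   0  0  0    0 ]
Subtract 2/3 times ρ3 from ρ1.
  [ 1  -2  1  0  0 ]
  [ 0   0  0  1  0 ]
  [ 0   0  0  0  1 ]
  [ 0   0  0  0  0 ]
The reduced form has 3 nonzero rows.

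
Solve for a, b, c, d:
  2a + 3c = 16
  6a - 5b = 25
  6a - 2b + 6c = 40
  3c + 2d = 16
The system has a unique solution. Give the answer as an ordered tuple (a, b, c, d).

Form the augmented matrix and row-reduce:
  [ 2   0  3  0  |  16 ]
  [ 6  -5  0  0  |  25 ]
  [ 6  -2  6  0  |  40 ]
  [ 0   0  3  2  |  16 ]
R1 := 1/2·R1
  [ 1   0  3/2  0  |   8 ]
  [ 6  -5    0  0  |  25 ]
  [ 6  -2    6  0  |  40 ]
  [ 0   0    3  2  |  16 ]
R2 := R2 − 6·R1
  [ 1   0  3/2  0  |    8 ]
  [ 0  -5   -9  0  |  -23 ]
  [ 6  -2    6  0  |   40 ]
  [ 0   0    3  2  |   16 ]
R3 := R3 − 6·R1
  [ 1   0  3/2  0  |    8 ]
  [ 0  -5   -9  0  |  -23 ]
  [ 0  -2   -3  0  |   -8 ]
  [ 0   0    3  2  |   16 ]
R2 := -1/5·R2
  [ 1   0  3/2  0  |     8 ]
  [ 0   1  9/5  0  |  23/5 ]
  [ 0  -2   -3  0  |    -8 ]
  [ 0   0    3  2  |    16 ]
R3 := R3 + 2·R2
  [ 1  0  3/2  0  |     8 ]
  [ 0  1  9/5  0  |  23/5 ]
  [ 0  0  3/5  0  |   6/5 ]
  [ 0  0    3  2  |    16 ]
R3 := 5/3·R3
  [ 1  0  3/2  0  |     8 ]
  [ 0  1  9/5  0  |  23/5 ]
  [ 0  0    1  0  |     2 ]
  [ 0  0    3  2  |    16 ]
R4 := R4 − 3·R3
  [ 1  0  3/2  0  |     8 ]
  [ 0  1  9/5  0  |  23/5 ]
  [ 0  0    1  0  |     2 ]
  [ 0  0    0  2  |    10 ]
R4 := 1/2·R4
  [ 1  0  3/2  0  |     8 ]
  [ 0  1  9/5  0  |  23/5 ]
  [ 0  0    1  0  |     2 ]
  [ 0  0    0  1  |     5 ]
R2 := R2 − 9/5·R3
  [ 1  0  3/2  0  |  8 ]
  [ 0  1    0  0  |  1 ]
  [ 0  0    1  0  |  2 ]
  [ 0  0    0  1  |  5 ]
R1 := R1 − 3/2·R3
  [ 1  0  0  0  |  5 ]
  [ 0  1  0  0  |  1 ]
  [ 0  0  1  0  |  2 ]
  [ 0  0  0  1  |  5 ]
Reading off the last column: a = 5, b = 1, c = 2, d = 5.

(5, 1, 2, 5)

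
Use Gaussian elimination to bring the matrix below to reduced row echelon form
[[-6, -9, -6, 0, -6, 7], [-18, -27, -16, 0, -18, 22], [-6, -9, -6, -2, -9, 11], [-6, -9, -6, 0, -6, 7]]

Multiply R1 by -1/6.
  [   1  3/2    1   0    1  -7/6 ]
  [ -18  -27  -16   0  -18    22 ]
  [  -6   -9   -6  -2   -9    11 ]
  [  -6   -9   -6   0   -6     7 ]
Add 18 times R1 to R2.
  [  1  3/2   1   0   1  -7/6 ]
  [  0    0   2   0   0     1 ]
  [ -6   -9  -6  -2  -9    11 ]
  [ -6   -9  -6   0  -6     7 ]
Add 6 times R1 to R3.
  [  1  3/2   1   0   1  -7/6 ]
  [  0    0   2   0   0     1 ]
  [  0    0   0  -2  -3     4 ]
  [ -6   -9  -6   0  -6     7 ]
Add 6 times R1 to R4.
  [ 1  3/2  1   0   1  -7/6 ]
  [ 0    0  2   0   0     1 ]
  [ 0    0  0  -2  -3     4 ]
  [ 0    0  0   0   0     0 ]
Multiply R2 by 1/2.
  [ 1  3/2  1   0   1  -7/6 ]
  [ 0    0  1   0   0   1/2 ]
  [ 0    0  0  -2  -3     4 ]
  [ 0    0  0   0   0     0 ]
Multiply R3 by -1/2.
  [ 1  3/2  1  0    1  -7/6 ]
  [ 0    0  1  0    0   1/2 ]
  [ 0    0  0  1  3/2    -2 ]
  [ 0    0  0  0    0     0 ]
Subtract R2 from R1.
  [ 1  3/2  0  0    1  -5/3 ]
  [ 0    0  1  0    0   1/2 ]
  [ 0    0  0  1  3/2    -2 ]
  [ 0    0  0  0    0     0 ]

[[1, 3/2, 0, 0, 1, -5/3], [0, 0, 1, 0, 0, 1/2], [0, 0, 0, 1, 3/2, -2], [0, 0, 0, 0, 0, 0]]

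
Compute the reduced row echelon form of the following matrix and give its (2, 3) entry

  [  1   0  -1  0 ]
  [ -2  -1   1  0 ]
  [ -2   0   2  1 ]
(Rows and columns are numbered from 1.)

1

R2 → R2 + 2·R1
  [  1   0  -1  0 ]
  [  0  -1  -1  0 ]
  [ -2   0   2  1 ]
R3 → R3 + 2·R1
  [ 1   0  -1  0 ]
  [ 0  -1  -1  0 ]
  [ 0   0   0  1 ]
R2 → -1·R2
  [ 1  0  -1  0 ]
  [ 0  1   1  0 ]
  [ 0  0   0  1 ]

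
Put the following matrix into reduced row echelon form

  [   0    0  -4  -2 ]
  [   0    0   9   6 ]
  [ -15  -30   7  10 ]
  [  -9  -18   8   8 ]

[[1, 2, 0, 0], [0, 0, 1, 0], [0, 0, 0, 1], [0, 0, 0, 0]]

ρ1 <-> ρ3
  [ -15  -30   7  10 ]
  [   0    0   9   6 ]
  [   0    0  -4  -2 ]
  [  -9  -18   8   8 ]
ρ1 -> -1/15·ρ1
  [  1    2  -7/15  -2/3 ]
  [  0    0      9     6 ]
  [  0    0     -4    -2 ]
  [ -9  -18      8     8 ]
ρ4 -> ρ4 + 9·ρ1
  [ 1  2  -7/15  -2/3 ]
  [ 0  0      9     6 ]
  [ 0  0     -4    -2 ]
  [ 0  0   19/5     2 ]
ρ2 -> 1/9·ρ2
  [ 1  2  -7/15  -2/3 ]
  [ 0  0      1   2/3 ]
  [ 0  0     -4    -2 ]
  [ 0  0   19/5     2 ]
ρ3 -> ρ3 + 4·ρ2
  [ 1  2  -7/15  -2/3 ]
  [ 0  0      1   2/3 ]
  [ 0  0      0   2/3 ]
  [ 0  0   19/5     2 ]
ρ4 -> ρ4 − 19/5·ρ2
  [ 1  2  -7/15   -2/3 ]
  [ 0  0      1    2/3 ]
  [ 0  0      0    2/3 ]
  [ 0  0      0  -8/15 ]
ρ3 -> 3/2·ρ3
  [ 1  2  -7/15   -2/3 ]
  [ 0  0      1    2/3 ]
  [ 0  0      0      1 ]
  [ 0  0      0  -8/15 ]
ρ4 -> ρ4 + 8/15·ρ3
  [ 1  2  -7/15  -2/3 ]
  [ 0  0      1   2/3 ]
  [ 0  0      0     1 ]
  [ 0  0      0     0 ]
ρ2 -> ρ2 − 2/3·ρ3
  [ 1  2  -7/15  -2/3 ]
  [ 0  0      1     0 ]
  [ 0  0      0     1 ]
  [ 0  0      0     0 ]
ρ1 -> ρ1 + 2/3·ρ3
  [ 1  2  -7/15  0 ]
  [ 0  0      1  0 ]
  [ 0  0      0  1 ]
  [ 0  0      0  0 ]
ρ1 -> ρ1 + 7/15·ρ2
  [ 1  2  0  0 ]
  [ 0  0  1  0 ]
  [ 0  0  0  1 ]
  [ 0  0  0  0 ]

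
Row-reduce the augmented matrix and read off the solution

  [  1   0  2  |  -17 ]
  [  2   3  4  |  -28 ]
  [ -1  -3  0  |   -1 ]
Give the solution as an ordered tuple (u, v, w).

R2 → R2 − 2·R1
  [  1   0  2  |  -17 ]
  [  0   3  0  |    6 ]
  [ -1  -3  0  |   -1 ]
R3 → R3 + R1
  [ 1   0  2  |  -17 ]
  [ 0   3  0  |    6 ]
  [ 0  -3  2  |  -18 ]
R2 → 1/3·R2
  [ 1   0  2  |  -17 ]
  [ 0   1  0  |    2 ]
  [ 0  -3  2  |  -18 ]
R3 → R3 + 3·R2
  [ 1  0  2  |  -17 ]
  [ 0  1  0  |    2 ]
  [ 0  0  2  |  -12 ]
R3 → 1/2·R3
  [ 1  0  2  |  -17 ]
  [ 0  1  0  |    2 ]
  [ 0  0  1  |   -6 ]
R1 → R1 − 2·R3
  [ 1  0  0  |  -5 ]
  [ 0  1  0  |   2 ]
  [ 0  0  1  |  -6 ]
Reading off the last column: u = -5, v = 2, w = -6.

(-5, 2, -6)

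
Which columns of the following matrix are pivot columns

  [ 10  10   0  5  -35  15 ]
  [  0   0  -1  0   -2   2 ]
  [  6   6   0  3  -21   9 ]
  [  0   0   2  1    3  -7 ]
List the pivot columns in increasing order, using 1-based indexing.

1, 3, 4

R1 ← 1/10·R1
  [ 1  1   0  1/2  -7/2  3/2 ]
  [ 0  0  -1    0    -2    2 ]
  [ 6  6   0    3   -21    9 ]
  [ 0  0   2    1     3   -7 ]
R3 ← R3 − 6·R1
  [ 1  1   0  1/2  -7/2  3/2 ]
  [ 0  0  -1    0    -2    2 ]
  [ 0  0   0    0     0    0 ]
  [ 0  0   2    1     3   -7 ]
R2 ← -1·R2
  [ 1  1  0  1/2  -7/2  3/2 ]
  [ 0  0  1    0     2   -2 ]
  [ 0  0  0    0     0    0 ]
  [ 0  0  2    1     3   -7 ]
R4 ← R4 − 2·R2
  [ 1  1  0  1/2  -7/2  3/2 ]
  [ 0  0  1    0     2   -2 ]
  [ 0  0  0    0     0    0 ]
  [ 0  0  0    1    -1   -3 ]
R3 <-> R4
  [ 1  1  0  1/2  -7/2  3/2 ]
  [ 0  0  1    0     2   -2 ]
  [ 0  0  0    1    -1   -3 ]
  [ 0  0  0    0     0    0 ]
R1 ← R1 − 1/2·R3
  [ 1  1  0  0  -3   3 ]
  [ 0  0  1  0   2  -2 ]
  [ 0  0  0  1  -1  -3 ]
  [ 0  0  0  0   0   0 ]
Pivot columns are the columns containing a leading 1.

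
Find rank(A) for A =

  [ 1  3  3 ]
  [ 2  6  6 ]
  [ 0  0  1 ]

rank = 2

R2 := R2 − 2·R1
R2 <-> R3
R1 := R1 − 3·R2
The reduced form has 2 nonzero rows.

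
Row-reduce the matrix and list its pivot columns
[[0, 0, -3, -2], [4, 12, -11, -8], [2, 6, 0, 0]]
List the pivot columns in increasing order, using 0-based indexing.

ρ1 <=> ρ2
  [ 4  12  -11  -8 ]
  [ 0   0   -3  -2 ]
  [ 2   6    0   0 ]
ρ1 -> 1/4·ρ1
  [ 1  3  -11/4  -2 ]
  [ 0  0     -3  -2 ]
  [ 2  6      0   0 ]
ρ3 -> ρ3 − 2·ρ1
  [ 1  3  -11/4  -2 ]
  [ 0  0     -3  -2 ]
  [ 0  0   11/2   4 ]
ρ2 -> -1/3·ρ2
  [ 1  3  -11/4   -2 ]
  [ 0  0      1  2/3 ]
  [ 0  0   11/2    4 ]
ρ3 -> ρ3 − 11/2·ρ2
  [ 1  3  -11/4   -2 ]
  [ 0  0      1  2/3 ]
  [ 0  0      0  1/3 ]
ρ3 -> 3·ρ3
  [ 1  3  -11/4   -2 ]
  [ 0  0      1  2/3 ]
  [ 0  0      0    1 ]
ρ2 -> ρ2 − 2/3·ρ3
  [ 1  3  -11/4  -2 ]
  [ 0  0      1   0 ]
  [ 0  0      0   1 ]
ρ1 -> ρ1 + 2·ρ3
  [ 1  3  -11/4  0 ]
  [ 0  0      1  0 ]
  [ 0  0      0  1 ]
ρ1 -> ρ1 + 11/4·ρ2
  [ 1  3  0  0 ]
  [ 0  0  1  0 ]
  [ 0  0  0  1 ]
Pivot columns are the columns containing a leading 1.

0, 2, 3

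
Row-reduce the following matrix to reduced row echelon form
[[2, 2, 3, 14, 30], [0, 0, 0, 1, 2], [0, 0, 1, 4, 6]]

R1 → 1/2·R1
  [ 1  1  3/2  7  15 ]
  [ 0  0    0  1   2 ]
  [ 0  0    1  4   6 ]
R2 <=> R3
  [ 1  1  3/2  7  15 ]
  [ 0  0    1  4   6 ]
  [ 0  0    0  1   2 ]
R2 → R2 − 4·R3
  [ 1  1  3/2  7  15 ]
  [ 0  0    1  0  -2 ]
  [ 0  0    0  1   2 ]
R1 → R1 − 7·R3
  [ 1  1  3/2  0   1 ]
  [ 0  0    1  0  -2 ]
  [ 0  0    0  1   2 ]
R1 → R1 − 3/2·R2
  [ 1  1  0  0   4 ]
  [ 0  0  1  0  -2 ]
  [ 0  0  0  1   2 ]

[[1, 1, 0, 0, 4], [0, 0, 1, 0, -2], [0, 0, 0, 1, 2]]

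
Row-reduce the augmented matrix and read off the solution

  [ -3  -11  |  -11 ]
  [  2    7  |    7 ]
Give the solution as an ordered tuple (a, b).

(0, 1)

ρ1 → -1/3·ρ1
ρ2 → ρ2 − 2·ρ1
ρ2 → -3·ρ2
ρ1 → ρ1 − 11/3·ρ2
Reading off the last column: a = 0, b = 1.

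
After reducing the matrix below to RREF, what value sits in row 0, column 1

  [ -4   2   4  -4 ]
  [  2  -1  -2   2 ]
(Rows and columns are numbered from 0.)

ρ1 → -1/4·ρ1
ρ2 → ρ2 − 2·ρ1

-1/2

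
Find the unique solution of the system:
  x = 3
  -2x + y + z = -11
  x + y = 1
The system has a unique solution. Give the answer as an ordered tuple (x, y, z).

(3, -2, -3)

Form the augmented matrix and row-reduce:
  [  1  0  0  |    3 ]
  [ -2  1  1  |  -11 ]
  [  1  1  0  |    1 ]
ρ2 → ρ2 + 2·ρ1
ρ3 → ρ3 − ρ1
ρ3 → ρ3 − ρ2
ρ3 → -1·ρ3
ρ2 → ρ2 − ρ3
Reading off the last column: x = 3, y = -2, z = -3.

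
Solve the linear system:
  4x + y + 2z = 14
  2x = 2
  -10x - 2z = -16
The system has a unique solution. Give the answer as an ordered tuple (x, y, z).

Form the augmented matrix and row-reduce:
  [   4  1   2  |   14 ]
  [   2  0   0  |    2 ]
  [ -10  0  -2  |  -16 ]
Multiply R1 by 1/4.
  [   1  1/4  1/2  |  7/2 ]
  [   2    0    0  |    2 ]
  [ -10    0   -2  |  -16 ]
Subtract 2 times R1 from R2.
  [   1   1/4  1/2  |  7/2 ]
  [   0  -1/2   -1  |   -5 ]
  [ -10     0   -2  |  -16 ]
Add 10 times R1 to R3.
  [ 1   1/4  1/2  |  7/2 ]
  [ 0  -1/2   -1  |   -5 ]
  [ 0   5/2    3  |   19 ]
Multiply R2 by -2.
  [ 1  1/4  1/2  |  7/2 ]
  [ 0    1    2  |   10 ]
  [ 0  5/2    3  |   19 ]
Subtract 5/2 times R2 from R3.
  [ 1  1/4  1/2  |  7/2 ]
  [ 0    1    2  |   10 ]
  [ 0    0   -2  |   -6 ]
Multiply R3 by -1/2.
  [ 1  1/4  1/2  |  7/2 ]
  [ 0    1    2  |   10 ]
  [ 0    0    1  |    3 ]
Subtract 2 times R3 from R2.
  [ 1  1/4  1/2  |  7/2 ]
  [ 0    1    0  |    4 ]
  [ 0    0    1  |    3 ]
Subtract 1/2 times R3 from R1.
  [ 1  1/4  0  |  2 ]
  [ 0    1  0  |  4 ]
  [ 0    0  1  |  3 ]
Subtract 1/4 times R2 from R1.
  [ 1  0  0  |  1 ]
  [ 0  1  0  |  4 ]
  [ 0  0  1  |  3 ]
Reading off the last column: x = 1, y = 4, z = 3.

(1, 4, 3)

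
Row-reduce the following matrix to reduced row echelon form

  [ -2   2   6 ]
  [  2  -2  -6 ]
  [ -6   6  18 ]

ρ1 := -1/2·ρ1
  [  1  -1  -3 ]
  [  2  -2  -6 ]
  [ -6   6  18 ]
ρ2 := ρ2 − 2·ρ1
  [  1  -1  -3 ]
  [  0   0   0 ]
  [ -6   6  18 ]
ρ3 := ρ3 + 6·ρ1
  [ 1  -1  -3 ]
  [ 0   0   0 ]
  [ 0   0   0 ]

[[1, -1, -3], [0, 0, 0], [0, 0, 0]]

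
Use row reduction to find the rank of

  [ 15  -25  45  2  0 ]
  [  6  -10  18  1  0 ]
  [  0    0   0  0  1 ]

r1 := 1/15·r1
  [ 1  -5/3   3  2/15  0 ]
  [ 6   -10  18     1  0 ]
  [ 0     0   0     0  1 ]
r2 := r2 − 6·r1
  [ 1  -5/3  3  2/15  0 ]
  [ 0     0  0   1/5  0 ]
  [ 0     0  0     0  1 ]
r2 := 5·r2
  [ 1  -5/3  3  2/15  0 ]
  [ 0     0  0     1  0 ]
  [ 0     0  0     0  1 ]
r1 := r1 − 2/15·r2
  [ 1  -5/3  3  0  0 ]
  [ 0     0  0  1  0 ]
  [ 0     0  0  0  1 ]
The reduced form has 3 nonzero rows.

rank = 3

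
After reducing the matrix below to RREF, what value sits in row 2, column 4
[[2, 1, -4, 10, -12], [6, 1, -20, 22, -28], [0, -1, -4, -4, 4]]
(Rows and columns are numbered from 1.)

R1 -> 1/2·R1
  [ 1  1/2   -2   5   -6 ]
  [ 6    1  -20  22  -28 ]
  [ 0   -1   -4  -4    4 ]
R2 -> R2 − 6·R1
  [ 1  1/2  -2   5  -6 ]
  [ 0   -2  -8  -8   8 ]
  [ 0   -1  -4  -4   4 ]
R2 -> -1/2·R2
  [ 1  1/2  -2   5  -6 ]
  [ 0    1   4   4  -4 ]
  [ 0   -1  -4  -4   4 ]
R3 -> R3 + R2
  [ 1  1/2  -2  5  -6 ]
  [ 0    1   4  4  -4 ]
  [ 0    0   0  0   0 ]
R1 -> R1 − 1/2·R2
  [ 1  0  -4  3  -4 ]
  [ 0  1   4  4  -4 ]
  [ 0  0   0  0   0 ]

4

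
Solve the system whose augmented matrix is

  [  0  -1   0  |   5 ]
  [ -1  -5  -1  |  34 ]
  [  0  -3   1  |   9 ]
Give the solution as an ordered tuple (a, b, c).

(-3, -5, -6)

R1 <-> R2
  [ -1  -5  -1  |  34 ]
  [  0  -1   0  |   5 ]
  [  0  -3   1  |   9 ]
R1 := -1·R1
  [ 1   5  1  |  -34 ]
  [ 0  -1  0  |    5 ]
  [ 0  -3  1  |    9 ]
R2 := -1·R2
  [ 1   5  1  |  -34 ]
  [ 0   1  0  |   -5 ]
  [ 0  -3  1  |    9 ]
R3 := R3 + 3·R2
  [ 1  5  1  |  -34 ]
  [ 0  1  0  |   -5 ]
  [ 0  0  1  |   -6 ]
R1 := R1 − R3
  [ 1  5  0  |  -28 ]
  [ 0  1  0  |   -5 ]
  [ 0  0  1  |   -6 ]
R1 := R1 − 5·R2
  [ 1  0  0  |  -3 ]
  [ 0  1  0  |  -5 ]
  [ 0  0  1  |  -6 ]
Reading off the last column: a = -3, b = -5, c = -6.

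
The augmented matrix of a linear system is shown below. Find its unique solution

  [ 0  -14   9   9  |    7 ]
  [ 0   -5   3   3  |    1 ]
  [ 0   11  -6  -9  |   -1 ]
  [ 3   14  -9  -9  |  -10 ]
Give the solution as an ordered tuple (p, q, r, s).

ρ1 <-> ρ4
  [ 3   14  -9  -9  |  -10 ]
  [ 0   -5   3   3  |    1 ]
  [ 0   11  -6  -9  |   -1 ]
  [ 0  -14   9   9  |    7 ]
ρ1 → 1/3·ρ1
  [ 1  14/3  -3  -3  |  -10/3 ]
  [ 0    -5   3   3  |      1 ]
  [ 0    11  -6  -9  |     -1 ]
  [ 0   -14   9   9  |      7 ]
ρ2 → -1/5·ρ2
  [ 1  14/3    -3    -3  |  -10/3 ]
  [ 0     1  -3/5  -3/5  |   -1/5 ]
  [ 0    11    -6    -9  |     -1 ]
  [ 0   -14     9     9  |      7 ]
ρ3 → ρ3 − 11·ρ2
  [ 1  14/3    -3     -3  |  -10/3 ]
  [ 0     1  -3/5   -3/5  |   -1/5 ]
  [ 0     0   3/5  -12/5  |    6/5 ]
  [ 0   -14     9      9  |      7 ]
ρ4 → ρ4 + 14·ρ2
  [ 1  14/3    -3     -3  |  -10/3 ]
  [ 0     1  -3/5   -3/5  |   -1/5 ]
  [ 0     0   3/5  -12/5  |    6/5 ]
  [ 0     0   3/5    3/5  |   21/5 ]
ρ3 → 5/3·ρ3
  [ 1  14/3    -3    -3  |  -10/3 ]
  [ 0     1  -3/5  -3/5  |   -1/5 ]
  [ 0     0     1    -4  |      2 ]
  [ 0     0   3/5   3/5  |   21/5 ]
ρ4 → ρ4 − 3/5·ρ3
  [ 1  14/3    -3    -3  |  -10/3 ]
  [ 0     1  -3/5  -3/5  |   -1/5 ]
  [ 0     0     1    -4  |      2 ]
  [ 0     0     0     3  |      3 ]
ρ4 → 1/3·ρ4
  [ 1  14/3    -3    -3  |  -10/3 ]
  [ 0     1  -3/5  -3/5  |   -1/5 ]
  [ 0     0     1    -4  |      2 ]
  [ 0     0     0     1  |      1 ]
ρ3 → ρ3 + 4·ρ4
  [ 1  14/3    -3    -3  |  -10/3 ]
  [ 0     1  -3/5  -3/5  |   -1/5 ]
  [ 0     0     1     0  |      6 ]
  [ 0     0     0     1  |      1 ]
ρ2 → ρ2 + 3/5·ρ4
  [ 1  14/3    -3  -3  |  -10/3 ]
  [ 0     1  -3/5   0  |    2/5 ]
  [ 0     0     1   0  |      6 ]
  [ 0     0     0   1  |      1 ]
ρ1 → ρ1 + 3·ρ4
  [ 1  14/3    -3  0  |  -1/3 ]
  [ 0     1  -3/5  0  |   2/5 ]
  [ 0     0     1  0  |     6 ]
  [ 0     0     0  1  |     1 ]
ρ2 → ρ2 + 3/5·ρ3
  [ 1  14/3  -3  0  |  -1/3 ]
  [ 0     1   0  0  |     4 ]
  [ 0     0   1  0  |     6 ]
  [ 0     0   0  1  |     1 ]
ρ1 → ρ1 + 3·ρ3
  [ 1  14/3  0  0  |  53/3 ]
  [ 0     1  0  0  |     4 ]
  [ 0     0  1  0  |     6 ]
  [ 0     0  0  1  |     1 ]
ρ1 → ρ1 − 14/3·ρ2
  [ 1  0  0  0  |  -1 ]
  [ 0  1  0  0  |   4 ]
  [ 0  0  1  0  |   6 ]
  [ 0  0  0  1  |   1 ]
Reading off the last column: p = -1, q = 4, r = 6, s = 1.

(-1, 4, 6, 1)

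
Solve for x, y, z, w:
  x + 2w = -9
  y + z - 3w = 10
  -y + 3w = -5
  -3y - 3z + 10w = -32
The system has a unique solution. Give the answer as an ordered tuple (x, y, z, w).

Form the augmented matrix and row-reduce:
  [ 1   0   0   2  |   -9 ]
  [ 0   1   1  -3  |   10 ]
  [ 0  -1   0   3  |   -5 ]
  [ 0  -3  -3  10  |  -32 ]
Add R2 to R3.
  [ 1   0   0   2  |   -9 ]
  [ 0   1   1  -3  |   10 ]
  [ 0   0   1   0  |    5 ]
  [ 0  -3  -3  10  |  -32 ]
Add 3 times R2 to R4.
  [ 1  0  0   2  |  -9 ]
  [ 0  1  1  -3  |  10 ]
  [ 0  0  1   0  |   5 ]
  [ 0  0  0   1  |  -2 ]
Add 3 times R4 to R2.
  [ 1  0  0  2  |  -9 ]
  [ 0  1  1  0  |   4 ]
  [ 0  0  1  0  |   5 ]
  [ 0  0  0  1  |  -2 ]
Subtract 2 times R4 from R1.
  [ 1  0  0  0  |  -5 ]
  [ 0  1  1  0  |   4 ]
  [ 0  0  1  0  |   5 ]
  [ 0  0  0  1  |  -2 ]
Subtract R3 from R2.
  [ 1  0  0  0  |  -5 ]
  [ 0  1  0  0  |  -1 ]
  [ 0  0  1  0  |   5 ]
  [ 0  0  0  1  |  -2 ]
Reading off the last column: x = -5, y = -1, z = 5, w = -2.

(-5, -1, 5, -2)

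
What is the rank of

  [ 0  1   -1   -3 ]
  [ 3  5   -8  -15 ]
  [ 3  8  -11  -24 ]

rank = 2

R1 ↔ R2
  [ 3  5   -8  -15 ]
  [ 0  1   -1   -3 ]
  [ 3  8  -11  -24 ]
R1 → 1/3·R1
  [ 1  5/3  -8/3   -5 ]
  [ 0    1    -1   -3 ]
  [ 3    8   -11  -24 ]
R3 → R3 − 3·R1
  [ 1  5/3  -8/3  -5 ]
  [ 0    1    -1  -3 ]
  [ 0    3    -3  -9 ]
R3 → R3 − 3·R2
  [ 1  5/3  -8/3  -5 ]
  [ 0    1    -1  -3 ]
  [ 0    0     0   0 ]
R1 → R1 − 5/3·R2
  [ 1  0  -1   0 ]
  [ 0  1  -1  -3 ]
  [ 0  0   0   0 ]
The reduced form has 2 nonzero rows.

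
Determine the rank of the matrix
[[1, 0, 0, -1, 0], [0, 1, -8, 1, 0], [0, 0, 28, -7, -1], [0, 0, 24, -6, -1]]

rank = 4

R3 ← 1/28·R3
R4 ← R4 − 24·R3
R4 ← -7·R4
R3 ← R3 + 1/28·R4
R2 ← R2 + 8·R3
The reduced form has 4 nonzero rows.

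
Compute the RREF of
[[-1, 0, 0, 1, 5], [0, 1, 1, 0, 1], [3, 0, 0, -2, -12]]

Multiply R1 by -1.
  [ 1  0  0  -1   -5 ]
  [ 0  1  1   0    1 ]
  [ 3  0  0  -2  -12 ]
Subtract 3 times R1 from R3.
  [ 1  0  0  -1  -5 ]
  [ 0  1  1   0   1 ]
  [ 0  0  0   1   3 ]
Add R3 to R1.
  [ 1  0  0  0  -2 ]
  [ 0  1  1  0   1 ]
  [ 0  0  0  1   3 ]

[[1, 0, 0, 0, -2], [0, 1, 1, 0, 1], [0, 0, 0, 1, 3]]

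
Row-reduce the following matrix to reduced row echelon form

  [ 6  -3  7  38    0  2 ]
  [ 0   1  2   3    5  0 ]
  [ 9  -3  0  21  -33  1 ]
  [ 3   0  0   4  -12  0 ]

r1 → 1/6·r1
  [ 1  -1/2  7/6  19/3    0  1/3 ]
  [ 0     1    2     3    5    0 ]
  [ 9    -3    0    21  -33    1 ]
  [ 3     0    0     4  -12    0 ]
r3 → r3 − 9·r1
  [ 1  -1/2    7/6  19/3    0  1/3 ]
  [ 0     1      2     3    5    0 ]
  [ 0   3/2  -21/2   -36  -33   -2 ]
  [ 3     0      0     4  -12    0 ]
r4 → r4 − 3·r1
  [ 1  -1/2    7/6  19/3    0  1/3 ]
  [ 0     1      2     3    5    0 ]
  [ 0   3/2  -21/2   -36  -33   -2 ]
  [ 0   3/2   -7/2   -15  -12   -1 ]
r3 → r3 − 3/2·r2
  [ 1  -1/2    7/6   19/3      0  1/3 ]
  [ 0     1      2      3      5    0 ]
  [ 0     0  -27/2  -81/2  -81/2   -2 ]
  [ 0   3/2   -7/2    -15    -12   -1 ]
r4 → r4 − 3/2·r2
  [ 1  -1/2    7/6   19/3      0  1/3 ]
  [ 0     1      2      3      5    0 ]
  [ 0     0  -27/2  -81/2  -81/2   -2 ]
  [ 0     0  -13/2  -39/2  -39/2   -1 ]
r3 → -2/27·r3
  [ 1  -1/2    7/6   19/3      0   1/3 ]
  [ 0     1      2      3      5     0 ]
  [ 0     0      1      3      3  4/27 ]
  [ 0     0  -13/2  -39/2  -39/2    -1 ]
r4 → r4 + 13/2·r3
  [ 1  -1/2  7/6  19/3  0    1/3 ]
  [ 0     1    2     3  5      0 ]
  [ 0     0    1     3  3   4/27 ]
  [ 0     0    0     0  0  -1/27 ]
r4 → -27·r4
  [ 1  -1/2  7/6  19/3  0   1/3 ]
  [ 0     1    2     3  5     0 ]
  [ 0     0    1     3  3  4/27 ]
  [ 0     0    0     0  0     1 ]
r3 → r3 − 4/27·r4
  [ 1  -1/2  7/6  19/3  0  1/3 ]
  [ 0     1    2     3  5    0 ]
  [ 0     0    1     3  3    0 ]
  [ 0     0    0     0  0    1 ]
r1 → r1 − 1/3·r4
  [ 1  -1/2  7/6  19/3  0  0 ]
  [ 0     1    2     3  5  0 ]
  [ 0     0    1     3  3  0 ]
  [ 0     0    0     0  0  1 ]
r2 → r2 − 2·r3
  [ 1  -1/2  7/6  19/3   0  0 ]
  [ 0     1    0    -3  -1  0 ]
  [ 0     0    1     3   3  0 ]
  [ 0     0    0     0   0  1 ]
r1 → r1 − 7/6·r3
  [ 1  -1/2  0  17/6  -7/2  0 ]
  [ 0     1  0    -3    -1  0 ]
  [ 0     0  1     3     3  0 ]
  [ 0     0  0     0     0  1 ]
r1 → r1 + 1/2·r2
  [ 1  0  0  4/3  -4  0 ]
  [ 0  1  0   -3  -1  0 ]
  [ 0  0  1    3   3  0 ]
  [ 0  0  0    0   0  1 ]

[[1, 0, 0, 4/3, -4, 0], [0, 1, 0, -3, -1, 0], [0, 0, 1, 3, 3, 0], [0, 0, 0, 0, 0, 1]]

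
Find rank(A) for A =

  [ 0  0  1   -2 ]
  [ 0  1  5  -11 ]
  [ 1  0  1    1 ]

rank = 3

R1 ↔ R3
  [ 1  0  1    1 ]
  [ 0  1  5  -11 ]
  [ 0  0  1   -2 ]
R2 -> R2 − 5·R3
  [ 1  0  1   1 ]
  [ 0  1  0  -1 ]
  [ 0  0  1  -2 ]
R1 -> R1 − R3
  [ 1  0  0   3 ]
  [ 0  1  0  -1 ]
  [ 0  0  1  -2 ]
The reduced form has 3 nonzero rows.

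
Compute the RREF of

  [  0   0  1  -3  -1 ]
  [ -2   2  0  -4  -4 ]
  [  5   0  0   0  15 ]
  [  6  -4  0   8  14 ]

Swap R1 and R2.
  [ -2   2  0  -4  -4 ]
  [  0   0  1  -3  -1 ]
  [  5   0  0   0  15 ]
  [  6  -4  0   8  14 ]
Multiply R1 by -1/2.
  [ 1  -1  0   2   2 ]
  [ 0   0  1  -3  -1 ]
  [ 5   0  0   0  15 ]
  [ 6  -4  0   8  14 ]
Subtract 5 times R1 from R3.
  [ 1  -1  0    2   2 ]
  [ 0   0  1   -3  -1 ]
  [ 0   5  0  -10   5 ]
  [ 6  -4  0    8  14 ]
Subtract 6 times R1 from R4.
  [ 1  -1  0    2   2 ]
  [ 0   0  1   -3  -1 ]
  [ 0   5  0  -10   5 ]
  [ 0   2  0   -4   2 ]
Swap R2 and R3.
  [ 1  -1  0    2   2 ]
  [ 0   5  0  -10   5 ]
  [ 0   0  1   -3  -1 ]
  [ 0   2  0   -4   2 ]
Multiply R2 by 1/5.
  [ 1  -1  0   2   2 ]
  [ 0   1  0  -2   1 ]
  [ 0   0  1  -3  -1 ]
  [ 0   2  0  -4   2 ]
Subtract 2 times R2 from R4.
  [ 1  -1  0   2   2 ]
  [ 0   1  0  -2   1 ]
  [ 0   0  1  -3  -1 ]
  [ 0   0  0   0   0 ]
Add R2 to R1.
  [ 1  0  0   0   3 ]
  [ 0  1  0  -2   1 ]
  [ 0  0  1  -3  -1 ]
  [ 0  0  0   0   0 ]

[[1, 0, 0, 0, 3], [0, 1, 0, -2, 1], [0, 0, 1, -3, -1], [0, 0, 0, 0, 0]]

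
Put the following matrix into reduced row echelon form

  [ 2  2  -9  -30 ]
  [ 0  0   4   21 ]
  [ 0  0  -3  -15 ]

r1 -> 1/2·r1
  [ 1  1  -9/2  -15 ]
  [ 0  0     4   21 ]
  [ 0  0    -3  -15 ]
r2 -> 1/4·r2
  [ 1  1  -9/2   -15 ]
  [ 0  0     1  21/4 ]
  [ 0  0    -3   -15 ]
r3 -> r3 + 3·r2
  [ 1  1  -9/2   -15 ]
  [ 0  0     1  21/4 ]
  [ 0  0     0   3/4 ]
r3 -> 4/3·r3
  [ 1  1  -9/2   -15 ]
  [ 0  0     1  21/4 ]
  [ 0  0     0     1 ]
r2 -> r2 − 21/4·r3
  [ 1  1  -9/2  -15 ]
  [ 0  0     1    0 ]
  [ 0  0     0    1 ]
r1 -> r1 + 15·r3
  [ 1  1  -9/2  0 ]
  [ 0  0     1  0 ]
  [ 0  0     0  1 ]
r1 -> r1 + 9/2·r2
  [ 1  1  0  0 ]
  [ 0  0  1  0 ]
  [ 0  0  0  1 ]

[[1, 1, 0, 0], [0, 0, 1, 0], [0, 0, 0, 1]]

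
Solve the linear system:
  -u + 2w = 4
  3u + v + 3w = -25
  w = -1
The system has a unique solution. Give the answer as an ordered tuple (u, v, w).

(-6, -4, -1)

Form the augmented matrix and row-reduce:
  [ -1  0  2  |    4 ]
  [  3  1  3  |  -25 ]
  [  0  0  1  |   -1 ]
Multiply R1 by -1.
  [ 1  0  -2  |   -4 ]
  [ 3  1   3  |  -25 ]
  [ 0  0   1  |   -1 ]
Subtract 3 times R1 from R2.
  [ 1  0  -2  |   -4 ]
  [ 0  1   9  |  -13 ]
  [ 0  0   1  |   -1 ]
Subtract 9 times R3 from R2.
  [ 1  0  -2  |  -4 ]
  [ 0  1   0  |  -4 ]
  [ 0  0   1  |  -1 ]
Add 2 times R3 to R1.
  [ 1  0  0  |  -6 ]
  [ 0  1  0  |  -4 ]
  [ 0  0  1  |  -1 ]
Reading off the last column: u = -6, v = -4, w = -1.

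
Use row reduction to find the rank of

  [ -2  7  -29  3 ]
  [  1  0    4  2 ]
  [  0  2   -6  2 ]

r1 := -1/2·r1
  [ 1  -7/2  29/2  -3/2 ]
  [ 1     0     4     2 ]
  [ 0     2    -6     2 ]
r2 := r2 − r1
  [ 1  -7/2   29/2  -3/2 ]
  [ 0   7/2  -21/2   7/2 ]
  [ 0     2     -6     2 ]
r2 := 2/7·r2
  [ 1  -7/2  29/2  -3/2 ]
  [ 0     1    -3     1 ]
  [ 0     2    -6     2 ]
r3 := r3 − 2·r2
  [ 1  -7/2  29/2  -3/2 ]
  [ 0     1    -3     1 ]
  [ 0     0     0     0 ]
r1 := r1 + 7/2·r2
  [ 1  0   4  2 ]
  [ 0  1  -3  1 ]
  [ 0  0   0  0 ]
The reduced form has 2 nonzero rows.

rank = 2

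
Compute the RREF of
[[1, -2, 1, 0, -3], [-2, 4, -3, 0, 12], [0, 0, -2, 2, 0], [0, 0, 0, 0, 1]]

[[1, -2, 0, 0, 0], [0, 0, 1, 0, 0], [0, 0, 0, 1, 0], [0, 0, 0, 0, 1]]

R2 ← R2 + 2·R1
  [ 1  -2   1  0  -3 ]
  [ 0   0  -1  0   6 ]
  [ 0   0  -2  2   0 ]
  [ 0   0   0  0   1 ]
R2 ← -1·R2
  [ 1  -2   1  0  -3 ]
  [ 0   0   1  0  -6 ]
  [ 0   0  -2  2   0 ]
  [ 0   0   0  0   1 ]
R3 ← R3 + 2·R2
  [ 1  -2  1  0   -3 ]
  [ 0   0  1  0   -6 ]
  [ 0   0  0  2  -12 ]
  [ 0   0  0  0    1 ]
R3 ← 1/2·R3
  [ 1  -2  1  0  -3 ]
  [ 0   0  1  0  -6 ]
  [ 0   0  0  1  -6 ]
  [ 0   0  0  0   1 ]
R3 ← R3 + 6·R4
  [ 1  -2  1  0  -3 ]
  [ 0   0  1  0  -6 ]
  [ 0   0  0  1   0 ]
  [ 0   0  0  0   1 ]
R2 ← R2 + 6·R4
  [ 1  -2  1  0  -3 ]
  [ 0   0  1  0   0 ]
  [ 0   0  0  1   0 ]
  [ 0   0  0  0   1 ]
R1 ← R1 + 3·R4
  [ 1  -2  1  0  0 ]
  [ 0   0  1  0  0 ]
  [ 0   0  0  1  0 ]
  [ 0   0  0  0  1 ]
R1 ← R1 − R2
  [ 1  -2  0  0  0 ]
  [ 0   0  1  0  0 ]
  [ 0   0  0  1  0 ]
  [ 0   0  0  0  1 ]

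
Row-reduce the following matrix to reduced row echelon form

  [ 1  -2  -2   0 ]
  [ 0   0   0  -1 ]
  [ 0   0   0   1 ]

[[1, -2, -2, 0], [0, 0, 0, 1], [0, 0, 0, 0]]

R2 → -1·R2
  [ 1  -2  -2  0 ]
  [ 0   0   0  1 ]
  [ 0   0   0  1 ]
R3 → R3 − R2
  [ 1  -2  -2  0 ]
  [ 0   0   0  1 ]
  [ 0   0   0  0 ]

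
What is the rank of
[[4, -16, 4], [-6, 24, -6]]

R1 ← 1/4·R1
  [  1  -4   1 ]
  [ -6  24  -6 ]
R2 ← R2 + 6·R1
  [ 1  -4  1 ]
  [ 0   0  0 ]
The reduced form has 1 nonzero row.

rank = 1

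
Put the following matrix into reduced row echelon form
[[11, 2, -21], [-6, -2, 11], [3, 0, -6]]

[[1, 0, -2], [0, 1, 1/2], [0, 0, 0]]

ρ1 := 1/11·ρ1
ρ2 := ρ2 + 6·ρ1
ρ3 := ρ3 − 3·ρ1
ρ2 := -11/10·ρ2
ρ3 := ρ3 + 6/11·ρ2
ρ1 := ρ1 − 2/11·ρ2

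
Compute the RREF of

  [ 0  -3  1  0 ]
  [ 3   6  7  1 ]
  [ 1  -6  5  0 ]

[[1, 0, 3, 0], [0, 1, -1/3, 0], [0, 0, 0, 1]]

R1 ↔ R2
  [ 3   6  7  1 ]
  [ 0  -3  1  0 ]
  [ 1  -6  5  0 ]
R1 ← 1/3·R1
  [ 1   2  7/3  1/3 ]
  [ 0  -3    1    0 ]
  [ 1  -6    5    0 ]
R3 ← R3 − R1
  [ 1   2  7/3   1/3 ]
  [ 0  -3    1     0 ]
  [ 0  -8  8/3  -1/3 ]
R2 ← -1/3·R2
  [ 1   2   7/3   1/3 ]
  [ 0   1  -1/3     0 ]
  [ 0  -8   8/3  -1/3 ]
R3 ← R3 + 8·R2
  [ 1  2   7/3   1/3 ]
  [ 0  1  -1/3     0 ]
  [ 0  0     0  -1/3 ]
R3 ← -3·R3
  [ 1  2   7/3  1/3 ]
  [ 0  1  -1/3    0 ]
  [ 0  0     0    1 ]
R1 ← R1 − 1/3·R3
  [ 1  2   7/3  0 ]
  [ 0  1  -1/3  0 ]
  [ 0  0     0  1 ]
R1 ← R1 − 2·R2
  [ 1  0     3  0 ]
  [ 0  1  -1/3  0 ]
  [ 0  0     0  1 ]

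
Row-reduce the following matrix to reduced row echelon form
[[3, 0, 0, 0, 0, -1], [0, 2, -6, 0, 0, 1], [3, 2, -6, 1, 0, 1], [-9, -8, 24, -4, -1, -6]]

[[1, 0, 0, 0, 0, -1/3], [0, 1, -3, 0, 0, 1/2], [0, 0, 0, 1, 0, 1], [0, 0, 0, 0, 1, 1]]

R1 -> 1/3·R1
  [  1   0   0   0   0  -1/3 ]
  [  0   2  -6   0   0     1 ]
  [  3   2  -6   1   0     1 ]
  [ -9  -8  24  -4  -1    -6 ]
R3 -> R3 − 3·R1
  [  1   0   0   0   0  -1/3 ]
  [  0   2  -6   0   0     1 ]
  [  0   2  -6   1   0     2 ]
  [ -9  -8  24  -4  -1    -6 ]
R4 -> R4 + 9·R1
  [ 1   0   0   0   0  -1/3 ]
  [ 0   2  -6   0   0     1 ]
  [ 0   2  -6   1   0     2 ]
  [ 0  -8  24  -4  -1    -9 ]
R2 -> 1/2·R2
  [ 1   0   0   0   0  -1/3 ]
  [ 0   1  -3   0   0   1/2 ]
  [ 0   2  -6   1   0     2 ]
  [ 0  -8  24  -4  -1    -9 ]
R3 -> R3 − 2·R2
  [ 1   0   0   0   0  -1/3 ]
  [ 0   1  -3   0   0   1/2 ]
  [ 0   0   0   1   0     1 ]
  [ 0  -8  24  -4  -1    -9 ]
R4 -> R4 + 8·R2
  [ 1  0   0   0   0  -1/3 ]
  [ 0  1  -3   0   0   1/2 ]
  [ 0  0   0   1   0     1 ]
  [ 0  0   0  -4  -1    -5 ]
R4 -> R4 + 4·R3
  [ 1  0   0  0   0  -1/3 ]
  [ 0  1  -3  0   0   1/2 ]
  [ 0  0   0  1   0     1 ]
  [ 0  0   0  0  -1    -1 ]
R4 -> -1·R4
  [ 1  0   0  0  0  -1/3 ]
  [ 0  1  -3  0  0   1/2 ]
  [ 0  0   0  1  0     1 ]
  [ 0  0   0  0  1     1 ]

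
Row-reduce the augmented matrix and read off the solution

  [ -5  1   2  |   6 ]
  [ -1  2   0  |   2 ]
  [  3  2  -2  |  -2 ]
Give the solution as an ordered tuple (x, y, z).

R1 ← -1/5·R1
  [  1  -1/5  -2/5  |  -6/5 ]
  [ -1     2     0  |     2 ]
  [  3     2    -2  |    -2 ]
R2 ← R2 + R1
  [ 1  -1/5  -2/5  |  -6/5 ]
  [ 0   9/5  -2/5  |   4/5 ]
  [ 3     2    -2  |    -2 ]
R3 ← R3 − 3·R1
  [ 1  -1/5  -2/5  |  -6/5 ]
  [ 0   9/5  -2/5  |   4/5 ]
  [ 0  13/5  -4/5  |   8/5 ]
R2 ← 5/9·R2
  [ 1  -1/5  -2/5  |  -6/5 ]
  [ 0     1  -2/9  |   4/9 ]
  [ 0  13/5  -4/5  |   8/5 ]
R3 ← R3 − 13/5·R2
  [ 1  -1/5  -2/5  |  -6/5 ]
  [ 0     1  -2/9  |   4/9 ]
  [ 0     0  -2/9  |   4/9 ]
R3 ← -9/2·R3
  [ 1  -1/5  -2/5  |  -6/5 ]
  [ 0     1  -2/9  |   4/9 ]
  [ 0     0     1  |    -2 ]
R2 ← R2 + 2/9·R3
  [ 1  -1/5  -2/5  |  -6/5 ]
  [ 0     1     0  |     0 ]
  [ 0     0     1  |    -2 ]
R1 ← R1 + 2/5·R3
  [ 1  -1/5  0  |  -2 ]
  [ 0     1  0  |   0 ]
  [ 0     0  1  |  -2 ]
R1 ← R1 + 1/5·R2
  [ 1  0  0  |  -2 ]
  [ 0  1  0  |   0 ]
  [ 0  0  1  |  -2 ]
Reading off the last column: x = -2, y = 0, z = -2.

(-2, 0, -2)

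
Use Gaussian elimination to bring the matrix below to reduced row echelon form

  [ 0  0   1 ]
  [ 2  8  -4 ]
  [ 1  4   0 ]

[[1, 4, 0], [0, 0, 1], [0, 0, 0]]

r1 <=> r2
  [ 2  8  -4 ]
  [ 0  0   1 ]
  [ 1  4   0 ]
r1 → 1/2·r1
  [ 1  4  -2 ]
  [ 0  0   1 ]
  [ 1  4   0 ]
r3 → r3 − r1
  [ 1  4  -2 ]
  [ 0  0   1 ]
  [ 0  0   2 ]
r3 → r3 − 2·r2
  [ 1  4  -2 ]
  [ 0  0   1 ]
  [ 0  0   0 ]
r1 → r1 + 2·r2
  [ 1  4  0 ]
  [ 0  0  1 ]
  [ 0  0  0 ]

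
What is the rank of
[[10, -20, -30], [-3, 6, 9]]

Multiply R1 by 1/10.
  [  1  -2  -3 ]
  [ -3   6   9 ]
Add 3 times R1 to R2.
  [ 1  -2  -3 ]
  [ 0   0   0 ]
The reduced form has 1 nonzero row.

rank = 1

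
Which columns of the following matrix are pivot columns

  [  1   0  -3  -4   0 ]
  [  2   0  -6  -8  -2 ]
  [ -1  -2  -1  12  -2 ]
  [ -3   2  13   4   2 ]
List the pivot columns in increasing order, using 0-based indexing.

0, 1, 4

r2 -> r2 − 2·r1
r3 -> r3 + r1
r4 -> r4 + 3·r1
r2 <-> r3
r2 -> -1/2·r2
r4 -> r4 − 2·r2
r3 -> -1/2·r3
r2 -> r2 − r3
Pivot columns are the columns containing a leading 1.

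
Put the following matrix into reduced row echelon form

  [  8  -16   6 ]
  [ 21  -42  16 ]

r1 → 1/8·r1
  [  1   -2  3/4 ]
  [ 21  -42   16 ]
r2 → r2 − 21·r1
  [ 1  -2  3/4 ]
  [ 0   0  1/4 ]
r2 → 4·r2
  [ 1  -2  3/4 ]
  [ 0   0    1 ]
r1 → r1 − 3/4·r2
  [ 1  -2  0 ]
  [ 0   0  1 ]

[[1, -2, 0], [0, 0, 1]]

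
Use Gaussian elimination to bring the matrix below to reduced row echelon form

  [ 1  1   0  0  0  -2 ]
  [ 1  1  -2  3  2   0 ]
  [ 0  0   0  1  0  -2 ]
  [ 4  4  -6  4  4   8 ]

ρ2 → ρ2 − ρ1
ρ4 → ρ4 − 4·ρ1
ρ2 → -1/2·ρ2
ρ4 → ρ4 + 6·ρ2
ρ4 → ρ4 + 5·ρ3
ρ4 → -1/2·ρ4
ρ2 → ρ2 + ρ4
ρ2 → ρ2 + 3/2·ρ3

[[1, 1, 0, 0, 0, -2], [0, 0, 1, 0, 0, -4], [0, 0, 0, 1, 0, -2], [0, 0, 0, 0, 1, 0]]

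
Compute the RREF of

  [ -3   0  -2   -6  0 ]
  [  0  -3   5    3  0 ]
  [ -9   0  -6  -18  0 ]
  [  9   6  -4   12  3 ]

r1 -> -1/3·r1
  [  1   0  2/3    2  0 ]
  [  0  -3    5    3  0 ]
  [ -9   0   -6  -18  0 ]
  [  9   6   -4   12  3 ]
r3 -> r3 + 9·r1
  [ 1   0  2/3   2  0 ]
  [ 0  -3    5   3  0 ]
  [ 0   0    0   0  0 ]
  [ 9   6   -4  12  3 ]
r4 -> r4 − 9·r1
  [ 1   0  2/3   2  0 ]
  [ 0  -3    5   3  0 ]
  [ 0   0    0   0  0 ]
  [ 0   6  -10  -6  3 ]
r2 -> -1/3·r2
  [ 1  0   2/3   2  0 ]
  [ 0  1  -5/3  -1  0 ]
  [ 0  0     0   0  0 ]
  [ 0  6   -10  -6  3 ]
r4 -> r4 − 6·r2
  [ 1  0   2/3   2  0 ]
  [ 0  1  -5/3  -1  0 ]
  [ 0  0     0   0  0 ]
  [ 0  0     0   0  3 ]
r3 <=> r4
  [ 1  0   2/3   2  0 ]
  [ 0  1  -5/3  -1  0 ]
  [ 0  0     0   0  3 ]
  [ 0  0     0   0  0 ]
r3 -> 1/3·r3
  [ 1  0   2/3   2  0 ]
  [ 0  1  -5/3  -1  0 ]
  [ 0  0     0   0  1 ]
  [ 0  0     0   0  0 ]

[[1, 0, 2/3, 2, 0], [0, 1, -5/3, -1, 0], [0, 0, 0, 0, 1], [0, 0, 0, 0, 0]]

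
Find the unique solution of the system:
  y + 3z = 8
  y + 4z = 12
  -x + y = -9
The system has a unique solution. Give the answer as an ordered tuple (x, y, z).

(5, -4, 4)

Form the augmented matrix and row-reduce:
  [  0  1  3  |   8 ]
  [  0  1  4  |  12 ]
  [ -1  1  0  |  -9 ]
R1 <=> R3
  [ -1  1  0  |  -9 ]
  [  0  1  4  |  12 ]
  [  0  1  3  |   8 ]
R1 → -1·R1
  [ 1  -1  0  |   9 ]
  [ 0   1  4  |  12 ]
  [ 0   1  3  |   8 ]
R3 → R3 − R2
  [ 1  -1   0  |   9 ]
  [ 0   1   4  |  12 ]
  [ 0   0  -1  |  -4 ]
R3 → -1·R3
  [ 1  -1  0  |   9 ]
  [ 0   1  4  |  12 ]
  [ 0   0  1  |   4 ]
R2 → R2 − 4·R3
  [ 1  -1  0  |   9 ]
  [ 0   1  0  |  -4 ]
  [ 0   0  1  |   4 ]
R1 → R1 + R2
  [ 1  0  0  |   5 ]
  [ 0  1  0  |  -4 ]
  [ 0  0  1  |   4 ]
Reading off the last column: x = 5, y = -4, z = 4.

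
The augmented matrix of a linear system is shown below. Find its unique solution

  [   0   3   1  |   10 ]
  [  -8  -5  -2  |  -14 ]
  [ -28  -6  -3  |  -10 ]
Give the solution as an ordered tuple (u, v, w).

(-1/2, 2, 4)

R1 <=> R2
  [  -8  -5  -2  |  -14 ]
  [   0   3   1  |   10 ]
  [ -28  -6  -3  |  -10 ]
R1 -> -1/8·R1
  [   1  5/8  1/4  |  7/4 ]
  [   0    3    1  |   10 ]
  [ -28   -6   -3  |  -10 ]
R3 -> R3 + 28·R1
  [ 1   5/8  1/4  |  7/4 ]
  [ 0     3    1  |   10 ]
  [ 0  23/2    4  |   39 ]
R2 -> 1/3·R2
  [ 1   5/8  1/4  |   7/4 ]
  [ 0     1  1/3  |  10/3 ]
  [ 0  23/2    4  |    39 ]
R3 -> R3 − 23/2·R2
  [ 1  5/8  1/4  |   7/4 ]
  [ 0    1  1/3  |  10/3 ]
  [ 0    0  1/6  |   2/3 ]
R3 -> 6·R3
  [ 1  5/8  1/4  |   7/4 ]
  [ 0    1  1/3  |  10/3 ]
  [ 0    0    1  |     4 ]
R2 -> R2 − 1/3·R3
  [ 1  5/8  1/4  |  7/4 ]
  [ 0    1    0  |    2 ]
  [ 0    0    1  |    4 ]
R1 -> R1 − 1/4·R3
  [ 1  5/8  0  |  3/4 ]
  [ 0    1  0  |    2 ]
  [ 0    0  1  |    4 ]
R1 -> R1 − 5/8·R2
  [ 1  0  0  |  -1/2 ]
  [ 0  1  0  |     2 ]
  [ 0  0  1  |     4 ]
Reading off the last column: u = -1/2, v = 2, w = 4.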